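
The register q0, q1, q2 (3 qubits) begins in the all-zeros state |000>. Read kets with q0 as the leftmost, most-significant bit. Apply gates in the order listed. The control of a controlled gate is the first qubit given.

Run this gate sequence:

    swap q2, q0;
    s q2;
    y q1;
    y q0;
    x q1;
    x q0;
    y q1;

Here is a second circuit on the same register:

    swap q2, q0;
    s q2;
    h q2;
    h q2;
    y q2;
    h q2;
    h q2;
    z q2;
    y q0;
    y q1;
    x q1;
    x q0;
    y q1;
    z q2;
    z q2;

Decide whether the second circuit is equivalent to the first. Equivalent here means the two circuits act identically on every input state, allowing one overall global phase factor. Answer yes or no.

No — the two circuits implement different unitaries, even allowing a global phase.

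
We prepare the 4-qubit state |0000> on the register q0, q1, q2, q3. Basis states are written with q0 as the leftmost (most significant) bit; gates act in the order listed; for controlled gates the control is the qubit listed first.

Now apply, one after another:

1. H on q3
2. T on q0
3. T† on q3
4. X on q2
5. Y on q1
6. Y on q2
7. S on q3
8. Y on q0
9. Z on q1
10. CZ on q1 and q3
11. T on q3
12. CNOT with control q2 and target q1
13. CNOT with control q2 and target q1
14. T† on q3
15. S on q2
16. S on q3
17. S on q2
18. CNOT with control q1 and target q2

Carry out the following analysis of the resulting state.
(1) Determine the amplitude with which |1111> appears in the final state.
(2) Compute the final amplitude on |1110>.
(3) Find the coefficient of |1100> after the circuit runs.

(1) The amplitude on |1111> is -sqrt(2)*exp(I*pi/4)/2.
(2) |1110> carries amplitude -sqrt(2)*I/2 in the final state.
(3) The amplitude on |1100> is 0.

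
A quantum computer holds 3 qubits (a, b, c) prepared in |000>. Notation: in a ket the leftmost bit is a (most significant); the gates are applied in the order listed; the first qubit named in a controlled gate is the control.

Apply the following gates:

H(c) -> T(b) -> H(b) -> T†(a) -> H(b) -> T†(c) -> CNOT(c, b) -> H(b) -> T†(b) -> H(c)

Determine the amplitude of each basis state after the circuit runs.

After the circuit, the state carries amplitude sqrt(2)*(1 - exp(3*I*pi/4))/4 on |000>, sqrt(2)*(1 + exp(3*I*pi/4))/4 on |001>, sqrt(2)*(-exp(3*I*pi/4) + I)/4 on |010>, sqrt(2)*(-I - exp(3*I*pi/4))/4 on |011>, 0 on |100>, 0 on |101>, 0 on |110>, 0 on |111>.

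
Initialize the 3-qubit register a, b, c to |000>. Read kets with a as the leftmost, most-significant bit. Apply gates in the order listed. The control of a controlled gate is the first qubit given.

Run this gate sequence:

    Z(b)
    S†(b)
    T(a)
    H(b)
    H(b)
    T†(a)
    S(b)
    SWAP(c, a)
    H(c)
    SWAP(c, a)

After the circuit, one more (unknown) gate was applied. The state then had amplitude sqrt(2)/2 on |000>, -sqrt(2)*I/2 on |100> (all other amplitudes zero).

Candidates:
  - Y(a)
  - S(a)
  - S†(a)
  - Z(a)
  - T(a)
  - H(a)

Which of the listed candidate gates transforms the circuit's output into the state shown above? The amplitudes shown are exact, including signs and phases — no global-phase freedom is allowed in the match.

The unique candidate consistent with the amplitudes is S†(a). Key observation: gates 2-7 undo each other exactly, leaving only the rest of the circuit to track.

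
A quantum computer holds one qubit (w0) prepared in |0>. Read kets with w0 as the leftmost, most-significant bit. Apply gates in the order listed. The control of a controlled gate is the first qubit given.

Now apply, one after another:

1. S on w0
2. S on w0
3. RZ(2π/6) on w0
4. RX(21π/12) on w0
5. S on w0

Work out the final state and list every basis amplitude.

After the circuit, the state carries amplitude sqrt(sqrt(2) + 2)*exp(5*I*pi/6)/2 on |0>, -sqrt(2 - sqrt(2))*exp(5*I*pi/6)/2 on |1>.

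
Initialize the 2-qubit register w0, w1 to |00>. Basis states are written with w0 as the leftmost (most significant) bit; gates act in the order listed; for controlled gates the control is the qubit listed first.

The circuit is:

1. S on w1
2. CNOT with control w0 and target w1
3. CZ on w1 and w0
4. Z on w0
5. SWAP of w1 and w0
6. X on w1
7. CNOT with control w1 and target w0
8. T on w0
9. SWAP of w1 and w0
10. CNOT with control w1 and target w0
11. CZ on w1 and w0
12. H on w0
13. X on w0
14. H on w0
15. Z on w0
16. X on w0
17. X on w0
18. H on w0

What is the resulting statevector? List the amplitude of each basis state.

The final amplitudes are 0 on |00>, sqrt(2)*exp(I*pi/4)/2 on |01>, 0 on |10>, sqrt(2)*exp(I*pi/4)/2 on |11>. Key observation: the block from step 12 through step 15 cancels to the identity and can be dropped.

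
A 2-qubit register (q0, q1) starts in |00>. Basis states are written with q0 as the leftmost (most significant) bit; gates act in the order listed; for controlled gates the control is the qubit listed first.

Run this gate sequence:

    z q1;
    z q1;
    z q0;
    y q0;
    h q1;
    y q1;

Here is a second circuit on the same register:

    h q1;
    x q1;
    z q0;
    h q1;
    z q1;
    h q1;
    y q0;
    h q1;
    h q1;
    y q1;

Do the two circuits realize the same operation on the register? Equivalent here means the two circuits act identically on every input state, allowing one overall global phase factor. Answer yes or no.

Yes: on every input state the two circuits agree up to one overall phase factor.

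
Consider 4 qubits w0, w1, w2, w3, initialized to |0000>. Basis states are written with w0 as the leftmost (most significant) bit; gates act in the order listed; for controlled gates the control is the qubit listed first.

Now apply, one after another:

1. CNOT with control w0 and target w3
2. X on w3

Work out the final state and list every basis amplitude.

The resulting statevector has amplitude 1 on |0001>, and 0 on every other basis state.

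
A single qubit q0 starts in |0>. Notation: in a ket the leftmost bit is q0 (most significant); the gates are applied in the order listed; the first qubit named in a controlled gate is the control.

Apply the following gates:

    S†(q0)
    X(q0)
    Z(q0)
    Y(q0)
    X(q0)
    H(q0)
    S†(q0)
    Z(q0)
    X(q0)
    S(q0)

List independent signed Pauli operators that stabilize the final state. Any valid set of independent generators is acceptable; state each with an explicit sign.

The stabilizer group can be generated by -X, among other valid generating sets.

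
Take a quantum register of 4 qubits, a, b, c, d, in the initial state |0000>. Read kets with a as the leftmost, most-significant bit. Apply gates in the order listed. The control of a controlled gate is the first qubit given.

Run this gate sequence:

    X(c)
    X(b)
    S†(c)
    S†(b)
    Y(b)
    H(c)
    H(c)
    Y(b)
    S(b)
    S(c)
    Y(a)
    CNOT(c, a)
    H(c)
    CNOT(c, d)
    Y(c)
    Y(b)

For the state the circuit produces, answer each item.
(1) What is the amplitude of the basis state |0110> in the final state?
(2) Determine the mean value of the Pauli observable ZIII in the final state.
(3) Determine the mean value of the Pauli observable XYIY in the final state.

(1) The amplitude on |0110> is 0. Key observation: steps 3-10 multiply out to the identity, so the circuit reduces to the remaining gates.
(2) In the final state, ZIII has expectation 1.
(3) The expectation value of XYIY is 0.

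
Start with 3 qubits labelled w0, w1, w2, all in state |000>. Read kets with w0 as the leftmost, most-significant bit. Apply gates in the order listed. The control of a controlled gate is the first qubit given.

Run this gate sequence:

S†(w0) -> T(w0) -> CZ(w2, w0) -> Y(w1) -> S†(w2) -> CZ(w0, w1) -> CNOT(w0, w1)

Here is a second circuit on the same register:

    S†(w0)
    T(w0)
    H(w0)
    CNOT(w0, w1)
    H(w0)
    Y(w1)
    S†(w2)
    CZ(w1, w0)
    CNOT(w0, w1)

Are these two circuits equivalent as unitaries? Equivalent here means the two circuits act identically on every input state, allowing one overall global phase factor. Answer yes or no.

No — the two circuits implement different unitaries, even allowing a global phase.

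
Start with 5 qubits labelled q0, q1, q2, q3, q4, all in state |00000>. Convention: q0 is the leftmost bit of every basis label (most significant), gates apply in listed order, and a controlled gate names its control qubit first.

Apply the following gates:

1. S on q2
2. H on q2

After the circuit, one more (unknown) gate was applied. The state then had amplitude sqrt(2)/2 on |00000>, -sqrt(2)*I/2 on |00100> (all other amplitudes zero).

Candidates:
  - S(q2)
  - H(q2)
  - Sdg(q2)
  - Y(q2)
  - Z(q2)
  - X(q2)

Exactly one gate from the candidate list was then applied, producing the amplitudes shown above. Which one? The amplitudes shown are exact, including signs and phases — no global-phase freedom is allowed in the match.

The applied gate was Sdg(q2).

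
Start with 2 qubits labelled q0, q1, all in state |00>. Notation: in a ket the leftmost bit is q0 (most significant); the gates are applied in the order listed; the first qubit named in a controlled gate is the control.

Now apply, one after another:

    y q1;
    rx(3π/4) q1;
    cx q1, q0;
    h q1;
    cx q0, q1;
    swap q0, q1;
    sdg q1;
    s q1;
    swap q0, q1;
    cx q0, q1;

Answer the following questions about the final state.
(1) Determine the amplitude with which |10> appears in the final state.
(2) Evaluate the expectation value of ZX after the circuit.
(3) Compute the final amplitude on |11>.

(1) The amplitude on |10> is I*sqrt(4 - 2*sqrt(2))/4. Key observation: the block from step 5 through step 10 cancels to the identity and can be dropped.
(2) The expectation value of ZX is 1.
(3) The amplitude on |11> is -I*sqrt(4 - 2*sqrt(2))/4.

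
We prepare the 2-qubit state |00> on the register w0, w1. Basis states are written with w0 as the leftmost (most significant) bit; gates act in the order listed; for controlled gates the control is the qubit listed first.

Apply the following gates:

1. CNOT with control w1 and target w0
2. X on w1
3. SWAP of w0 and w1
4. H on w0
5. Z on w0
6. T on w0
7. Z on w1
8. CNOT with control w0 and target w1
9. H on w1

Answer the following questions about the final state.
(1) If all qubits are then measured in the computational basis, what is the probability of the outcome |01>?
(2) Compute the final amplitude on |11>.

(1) Outcome |01> occurs with probability 1/4.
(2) |11> carries amplitude -exp(I*pi/4)/2 in the final state.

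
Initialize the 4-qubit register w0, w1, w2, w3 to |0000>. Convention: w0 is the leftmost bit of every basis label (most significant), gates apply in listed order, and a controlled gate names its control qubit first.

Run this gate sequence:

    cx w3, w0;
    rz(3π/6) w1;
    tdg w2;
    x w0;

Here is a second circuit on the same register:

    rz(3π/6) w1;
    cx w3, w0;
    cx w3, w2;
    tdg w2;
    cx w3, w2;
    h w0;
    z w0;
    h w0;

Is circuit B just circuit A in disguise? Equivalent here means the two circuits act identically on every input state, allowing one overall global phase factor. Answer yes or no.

No, they are not equivalent — no single phase factor reconciles the two unitaries.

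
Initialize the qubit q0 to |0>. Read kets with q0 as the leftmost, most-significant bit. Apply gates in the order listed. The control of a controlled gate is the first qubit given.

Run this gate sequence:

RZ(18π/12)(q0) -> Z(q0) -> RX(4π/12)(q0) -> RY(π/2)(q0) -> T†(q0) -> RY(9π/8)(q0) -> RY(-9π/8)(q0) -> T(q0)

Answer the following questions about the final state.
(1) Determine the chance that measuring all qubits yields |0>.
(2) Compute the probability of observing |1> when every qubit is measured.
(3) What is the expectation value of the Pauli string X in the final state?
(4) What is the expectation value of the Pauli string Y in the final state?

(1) A full measurement returns |0> with probability 1/2.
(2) The probability of measuring |1> is 1/2.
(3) In the final state, X has expectation 1/2.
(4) The expectation value of Y is -sqrt(3)/2.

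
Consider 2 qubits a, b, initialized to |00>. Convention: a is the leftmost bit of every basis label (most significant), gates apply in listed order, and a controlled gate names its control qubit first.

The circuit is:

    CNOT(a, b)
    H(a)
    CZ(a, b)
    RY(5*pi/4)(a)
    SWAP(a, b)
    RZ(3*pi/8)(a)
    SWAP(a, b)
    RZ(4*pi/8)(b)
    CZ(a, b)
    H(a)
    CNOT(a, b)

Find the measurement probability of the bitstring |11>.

Outcome |11> occurs with probability sqrt(2)/4 + 1/2.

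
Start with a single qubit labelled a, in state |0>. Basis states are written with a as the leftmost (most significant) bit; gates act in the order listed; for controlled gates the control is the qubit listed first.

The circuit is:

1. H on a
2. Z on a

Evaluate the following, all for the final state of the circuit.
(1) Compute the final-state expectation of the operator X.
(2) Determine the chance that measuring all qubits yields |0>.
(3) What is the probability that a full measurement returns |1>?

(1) The observable X averages to -1.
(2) The probability of measuring |0> is 1/2.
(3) The probability of measuring |1> is 1/2.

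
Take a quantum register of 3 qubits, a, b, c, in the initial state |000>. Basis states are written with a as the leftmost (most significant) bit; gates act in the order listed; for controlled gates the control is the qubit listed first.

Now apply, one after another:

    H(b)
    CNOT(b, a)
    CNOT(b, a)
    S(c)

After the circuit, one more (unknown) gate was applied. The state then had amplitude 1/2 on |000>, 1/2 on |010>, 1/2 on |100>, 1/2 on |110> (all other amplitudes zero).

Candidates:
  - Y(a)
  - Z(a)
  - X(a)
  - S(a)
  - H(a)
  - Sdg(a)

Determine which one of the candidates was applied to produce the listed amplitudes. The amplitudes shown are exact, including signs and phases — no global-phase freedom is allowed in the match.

The applied gate was H(a). Key observation: steps 2-3 multiply out to the identity, so the circuit reduces to the remaining gates.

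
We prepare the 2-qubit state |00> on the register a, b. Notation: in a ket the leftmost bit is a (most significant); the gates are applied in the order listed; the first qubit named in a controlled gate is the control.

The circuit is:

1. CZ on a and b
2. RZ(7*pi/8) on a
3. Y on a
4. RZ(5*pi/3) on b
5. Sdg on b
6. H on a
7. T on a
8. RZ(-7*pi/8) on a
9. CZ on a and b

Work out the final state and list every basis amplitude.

The resulting statevector has amplitude -sqrt(2)*exp(2*I*pi/3)/2 on |00>, 0 on |01>, sqrt(2)*exp(I*pi/24)/2 on |10>, 0 on |11>.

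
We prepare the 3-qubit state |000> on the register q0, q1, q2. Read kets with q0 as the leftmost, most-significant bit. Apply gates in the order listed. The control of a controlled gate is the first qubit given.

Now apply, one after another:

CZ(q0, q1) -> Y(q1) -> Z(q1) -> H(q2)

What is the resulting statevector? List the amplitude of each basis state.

The resulting statevector has amplitude -sqrt(2)*I/2 on |010>, -sqrt(2)*I/2 on |011>, and 0 on every other basis state.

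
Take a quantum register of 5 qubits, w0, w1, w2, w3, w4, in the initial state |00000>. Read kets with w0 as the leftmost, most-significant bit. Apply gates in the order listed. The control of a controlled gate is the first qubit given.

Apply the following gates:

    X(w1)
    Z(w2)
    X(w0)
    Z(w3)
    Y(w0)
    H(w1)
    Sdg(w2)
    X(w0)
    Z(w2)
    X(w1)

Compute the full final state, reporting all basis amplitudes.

After the circuit, the state carries amplitude sqrt(2)*I/2 on |10000>, -sqrt(2)*I/2 on |11000>, and 0 on every other basis state.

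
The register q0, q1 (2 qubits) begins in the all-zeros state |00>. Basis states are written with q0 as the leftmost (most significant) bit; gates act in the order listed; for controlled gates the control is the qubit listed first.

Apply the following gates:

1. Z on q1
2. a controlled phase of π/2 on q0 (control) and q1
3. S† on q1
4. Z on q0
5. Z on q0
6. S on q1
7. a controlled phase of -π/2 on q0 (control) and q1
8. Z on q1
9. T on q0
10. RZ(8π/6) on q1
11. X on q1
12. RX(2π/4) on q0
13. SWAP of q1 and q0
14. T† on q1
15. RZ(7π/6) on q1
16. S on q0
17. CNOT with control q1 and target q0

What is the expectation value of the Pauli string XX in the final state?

The observable XX averages to -sqrt(2)/4 + sqrt(6)/4.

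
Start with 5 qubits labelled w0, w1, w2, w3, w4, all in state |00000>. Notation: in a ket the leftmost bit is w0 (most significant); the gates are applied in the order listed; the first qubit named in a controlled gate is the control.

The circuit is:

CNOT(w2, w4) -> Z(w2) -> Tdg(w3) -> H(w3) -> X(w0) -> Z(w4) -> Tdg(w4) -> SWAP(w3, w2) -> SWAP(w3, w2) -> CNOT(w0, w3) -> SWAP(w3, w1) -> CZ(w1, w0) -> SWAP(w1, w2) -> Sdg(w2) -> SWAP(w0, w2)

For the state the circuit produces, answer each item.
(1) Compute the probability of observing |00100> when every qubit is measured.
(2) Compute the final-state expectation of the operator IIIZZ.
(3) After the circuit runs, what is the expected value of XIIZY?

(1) A full measurement returns |00100> with probability 1/2. Key observation: gates 8-9 undo each other exactly, leaving only the rest of the circuit to track.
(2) In the final state, IIIZZ has expectation 1.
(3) In the final state, XIIZY has expectation 0.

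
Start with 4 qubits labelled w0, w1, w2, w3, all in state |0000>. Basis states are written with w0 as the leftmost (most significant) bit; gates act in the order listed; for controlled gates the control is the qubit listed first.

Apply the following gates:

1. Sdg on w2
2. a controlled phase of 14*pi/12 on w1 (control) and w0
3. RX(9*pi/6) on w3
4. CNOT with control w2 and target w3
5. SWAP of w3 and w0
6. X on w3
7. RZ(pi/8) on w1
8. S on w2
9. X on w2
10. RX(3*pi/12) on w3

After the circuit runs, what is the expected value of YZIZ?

In the final state, YZIZ has expectation -sqrt(2)/2.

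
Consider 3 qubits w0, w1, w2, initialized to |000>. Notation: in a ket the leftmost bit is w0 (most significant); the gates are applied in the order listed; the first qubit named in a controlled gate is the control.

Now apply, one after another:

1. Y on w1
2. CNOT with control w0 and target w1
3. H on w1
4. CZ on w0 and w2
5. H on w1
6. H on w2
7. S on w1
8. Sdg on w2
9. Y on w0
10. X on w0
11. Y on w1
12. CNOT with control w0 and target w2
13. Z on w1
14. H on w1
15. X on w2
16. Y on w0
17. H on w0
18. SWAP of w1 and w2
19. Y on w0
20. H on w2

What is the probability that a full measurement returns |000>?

A full measurement returns |000> with probability 1/4.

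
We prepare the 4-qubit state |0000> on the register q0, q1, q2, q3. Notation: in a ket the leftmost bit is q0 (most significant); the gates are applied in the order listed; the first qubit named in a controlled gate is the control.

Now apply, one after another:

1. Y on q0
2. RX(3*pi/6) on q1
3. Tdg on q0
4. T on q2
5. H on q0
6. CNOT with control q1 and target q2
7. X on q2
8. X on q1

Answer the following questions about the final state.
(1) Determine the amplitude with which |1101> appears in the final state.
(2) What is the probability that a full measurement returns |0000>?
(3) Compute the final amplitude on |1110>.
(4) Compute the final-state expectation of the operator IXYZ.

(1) The final state's coefficient on |1101> equals 0.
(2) Outcome |0000> occurs with probability 1/4.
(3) The amplitude on |1110> is -exp(I*pi/4)/2.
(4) In the final state, IXYZ has expectation 1.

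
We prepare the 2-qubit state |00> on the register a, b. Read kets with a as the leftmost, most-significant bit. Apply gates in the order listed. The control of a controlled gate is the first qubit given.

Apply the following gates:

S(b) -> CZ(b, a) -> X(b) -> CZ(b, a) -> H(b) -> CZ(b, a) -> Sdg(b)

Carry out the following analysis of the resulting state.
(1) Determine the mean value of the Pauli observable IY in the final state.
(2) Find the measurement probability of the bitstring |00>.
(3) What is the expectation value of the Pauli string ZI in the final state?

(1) The observable IY averages to 1.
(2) Outcome |00> occurs with probability 1/2.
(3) The observable ZI averages to 1.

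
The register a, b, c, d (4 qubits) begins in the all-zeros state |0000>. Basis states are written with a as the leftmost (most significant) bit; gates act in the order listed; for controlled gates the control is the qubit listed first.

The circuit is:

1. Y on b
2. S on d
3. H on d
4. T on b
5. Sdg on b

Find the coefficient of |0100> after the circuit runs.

The final state's coefficient on |0100> equals sqrt(2)*exp(I*pi/4)/2.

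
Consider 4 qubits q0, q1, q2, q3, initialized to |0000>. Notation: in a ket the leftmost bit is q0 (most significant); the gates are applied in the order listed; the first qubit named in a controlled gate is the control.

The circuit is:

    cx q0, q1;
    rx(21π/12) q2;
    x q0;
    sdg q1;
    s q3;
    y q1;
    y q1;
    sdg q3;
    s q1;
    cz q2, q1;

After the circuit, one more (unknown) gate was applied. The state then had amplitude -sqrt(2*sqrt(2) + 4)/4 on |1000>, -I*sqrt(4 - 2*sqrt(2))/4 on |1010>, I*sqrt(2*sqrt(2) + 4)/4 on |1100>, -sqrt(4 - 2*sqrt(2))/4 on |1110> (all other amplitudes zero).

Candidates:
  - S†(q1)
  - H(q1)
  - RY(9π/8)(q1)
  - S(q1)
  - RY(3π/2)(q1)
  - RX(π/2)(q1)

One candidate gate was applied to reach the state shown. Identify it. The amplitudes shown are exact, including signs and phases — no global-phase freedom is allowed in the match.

It was RX(π/2)(q1) that produced the state shown. Key observation: gates 4-9 undo each other exactly, leaving only the rest of the circuit to track.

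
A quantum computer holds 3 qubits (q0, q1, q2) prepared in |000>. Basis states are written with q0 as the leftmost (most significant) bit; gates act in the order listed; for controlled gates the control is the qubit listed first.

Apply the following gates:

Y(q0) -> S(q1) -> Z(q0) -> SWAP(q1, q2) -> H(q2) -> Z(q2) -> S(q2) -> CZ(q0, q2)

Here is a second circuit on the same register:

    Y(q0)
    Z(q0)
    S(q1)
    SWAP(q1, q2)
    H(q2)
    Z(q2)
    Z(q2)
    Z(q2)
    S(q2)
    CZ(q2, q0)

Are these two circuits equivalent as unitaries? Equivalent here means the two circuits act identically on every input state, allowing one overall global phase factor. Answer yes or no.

Yes — the two circuits implement the same unitary up to a global phase.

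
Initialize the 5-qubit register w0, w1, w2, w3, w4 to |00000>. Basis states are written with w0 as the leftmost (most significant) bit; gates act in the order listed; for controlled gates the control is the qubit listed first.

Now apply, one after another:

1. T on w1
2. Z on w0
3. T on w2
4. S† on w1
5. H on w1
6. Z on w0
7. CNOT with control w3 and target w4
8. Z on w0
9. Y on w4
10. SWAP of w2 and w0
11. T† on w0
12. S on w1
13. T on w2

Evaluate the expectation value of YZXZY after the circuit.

The observable YZXZY averages to 0.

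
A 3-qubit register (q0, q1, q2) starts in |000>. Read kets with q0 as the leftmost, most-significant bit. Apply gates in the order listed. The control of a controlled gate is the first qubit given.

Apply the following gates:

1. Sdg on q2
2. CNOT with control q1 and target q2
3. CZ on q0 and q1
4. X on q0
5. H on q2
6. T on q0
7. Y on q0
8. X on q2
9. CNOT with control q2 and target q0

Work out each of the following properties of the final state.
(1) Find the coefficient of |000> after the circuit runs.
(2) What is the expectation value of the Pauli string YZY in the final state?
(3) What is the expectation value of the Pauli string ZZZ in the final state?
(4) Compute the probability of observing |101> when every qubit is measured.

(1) |000> carries amplitude -sqrt(2)*exp(3*I*pi/4)/2 in the final state.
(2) The expectation value of YZY is -1.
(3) The observable ZZZ averages to 1.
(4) Outcome |101> occurs with probability 1/2.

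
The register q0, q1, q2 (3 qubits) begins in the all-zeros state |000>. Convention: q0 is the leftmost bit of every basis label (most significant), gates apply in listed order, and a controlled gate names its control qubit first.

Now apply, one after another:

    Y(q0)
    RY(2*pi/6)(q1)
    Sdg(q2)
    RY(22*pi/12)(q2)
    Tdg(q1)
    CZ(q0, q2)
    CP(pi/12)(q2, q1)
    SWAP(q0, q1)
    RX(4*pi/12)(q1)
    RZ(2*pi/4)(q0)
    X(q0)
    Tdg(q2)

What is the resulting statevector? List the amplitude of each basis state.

The final amplitudes are -sqrt(6)/16 - sqrt(2)/16 on |000>, (-sqrt(2) + sqrt(6))*exp(5*I*pi/6)/16 on |001>, I*(-3*sqrt(2) - sqrt(6))/16 on |010>, (-3*sqrt(2) + sqrt(6))*exp(I*pi/3)/16 on |011>, (sqrt(6) + 3*sqrt(2))*exp(3*I*pi/4)/16 on |100>, I*(-sqrt(6) + 3*sqrt(2))/16 on |101>, 3*(-sqrt(6) - sqrt(2))*exp(I*pi/4)/16 on |110>, -3*sqrt(6)/16 + 3*sqrt(2)/16 on |111>.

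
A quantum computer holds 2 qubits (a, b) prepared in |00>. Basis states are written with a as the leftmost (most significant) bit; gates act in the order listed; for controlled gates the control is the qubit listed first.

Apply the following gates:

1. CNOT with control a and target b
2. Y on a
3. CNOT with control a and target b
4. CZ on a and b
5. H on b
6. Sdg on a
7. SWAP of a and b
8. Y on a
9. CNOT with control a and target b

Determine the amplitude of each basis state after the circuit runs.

The final amplitudes are 0 on |00>, -sqrt(2)*I/2 on |01>, -sqrt(2)*I/2 on |10>, 0 on |11>.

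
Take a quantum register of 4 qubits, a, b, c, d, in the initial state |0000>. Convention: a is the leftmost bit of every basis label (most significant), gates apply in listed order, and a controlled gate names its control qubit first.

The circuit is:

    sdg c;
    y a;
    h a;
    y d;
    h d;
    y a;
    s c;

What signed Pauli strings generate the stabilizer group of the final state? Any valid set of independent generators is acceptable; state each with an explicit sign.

The final state is stabilized by the group generated by +XIII, -IIIX, +IZII, +IIZI; other independent generating sets are equally valid.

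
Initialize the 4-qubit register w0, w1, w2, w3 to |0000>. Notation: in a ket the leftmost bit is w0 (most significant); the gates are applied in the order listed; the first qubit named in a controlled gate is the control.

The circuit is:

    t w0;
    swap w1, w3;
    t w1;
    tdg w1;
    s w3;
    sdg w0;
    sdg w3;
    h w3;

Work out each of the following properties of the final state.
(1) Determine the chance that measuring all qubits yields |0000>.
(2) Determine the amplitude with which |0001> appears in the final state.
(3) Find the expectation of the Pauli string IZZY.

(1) Outcome |0000> occurs with probability 1/2.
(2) The amplitude on |0001> is sqrt(2)/2.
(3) In the final state, IZZY has expectation 0.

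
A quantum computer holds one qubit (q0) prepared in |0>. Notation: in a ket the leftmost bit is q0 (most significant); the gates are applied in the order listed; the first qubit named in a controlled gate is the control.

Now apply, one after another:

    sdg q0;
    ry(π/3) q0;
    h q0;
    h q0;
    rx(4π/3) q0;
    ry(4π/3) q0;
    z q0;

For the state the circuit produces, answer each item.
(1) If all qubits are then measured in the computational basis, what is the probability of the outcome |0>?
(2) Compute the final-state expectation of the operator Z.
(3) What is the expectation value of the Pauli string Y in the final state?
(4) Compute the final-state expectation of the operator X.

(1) A full measurement returns |0> with probability 15/16.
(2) The observable Z averages to 7/8.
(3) The observable Y averages to -sqrt(3)/4.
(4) In the final state, X has expectation sqrt(3)/8.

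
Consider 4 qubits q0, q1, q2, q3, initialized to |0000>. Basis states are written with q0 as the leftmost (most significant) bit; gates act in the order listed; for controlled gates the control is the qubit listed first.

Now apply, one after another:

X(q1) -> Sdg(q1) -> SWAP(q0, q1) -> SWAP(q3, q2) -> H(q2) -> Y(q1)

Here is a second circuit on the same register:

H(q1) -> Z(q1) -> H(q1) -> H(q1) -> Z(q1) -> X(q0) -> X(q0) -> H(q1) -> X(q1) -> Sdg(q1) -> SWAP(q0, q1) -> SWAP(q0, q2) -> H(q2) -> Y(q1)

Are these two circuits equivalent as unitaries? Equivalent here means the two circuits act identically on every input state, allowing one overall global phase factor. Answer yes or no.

No: there is an input state on which the two circuits produce genuinely different outputs (not merely differing by a phase).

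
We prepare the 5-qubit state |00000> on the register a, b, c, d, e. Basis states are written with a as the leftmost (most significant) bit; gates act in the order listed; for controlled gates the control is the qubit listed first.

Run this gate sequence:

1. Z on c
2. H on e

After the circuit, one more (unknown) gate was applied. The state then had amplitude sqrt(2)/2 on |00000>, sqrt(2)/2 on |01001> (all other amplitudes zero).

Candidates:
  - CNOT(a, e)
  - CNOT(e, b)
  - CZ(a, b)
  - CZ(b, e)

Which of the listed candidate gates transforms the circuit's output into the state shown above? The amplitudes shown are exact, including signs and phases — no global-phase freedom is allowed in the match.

The unique candidate consistent with the amplitudes is CNOT(e, b).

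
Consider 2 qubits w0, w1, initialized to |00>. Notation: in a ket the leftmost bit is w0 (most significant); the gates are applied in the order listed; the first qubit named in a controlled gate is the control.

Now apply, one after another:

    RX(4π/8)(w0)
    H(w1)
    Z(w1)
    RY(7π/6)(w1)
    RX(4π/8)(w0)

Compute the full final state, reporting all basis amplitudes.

The final amplitudes are 0 on |00>, 0 on |01>, -I/2 on |10>, -sqrt(3)*I/2 on |11>.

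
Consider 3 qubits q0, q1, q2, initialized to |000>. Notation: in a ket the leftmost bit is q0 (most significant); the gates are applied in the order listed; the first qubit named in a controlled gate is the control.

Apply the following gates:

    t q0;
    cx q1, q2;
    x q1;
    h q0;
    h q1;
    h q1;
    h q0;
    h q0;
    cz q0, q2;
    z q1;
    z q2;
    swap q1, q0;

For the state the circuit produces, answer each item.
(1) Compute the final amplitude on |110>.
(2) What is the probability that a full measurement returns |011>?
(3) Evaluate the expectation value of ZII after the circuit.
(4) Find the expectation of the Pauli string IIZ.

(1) The amplitude on |110> is -sqrt(2)/2.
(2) A full measurement returns |011> with probability 0.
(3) The observable ZII averages to -1.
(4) The observable IIZ averages to 1.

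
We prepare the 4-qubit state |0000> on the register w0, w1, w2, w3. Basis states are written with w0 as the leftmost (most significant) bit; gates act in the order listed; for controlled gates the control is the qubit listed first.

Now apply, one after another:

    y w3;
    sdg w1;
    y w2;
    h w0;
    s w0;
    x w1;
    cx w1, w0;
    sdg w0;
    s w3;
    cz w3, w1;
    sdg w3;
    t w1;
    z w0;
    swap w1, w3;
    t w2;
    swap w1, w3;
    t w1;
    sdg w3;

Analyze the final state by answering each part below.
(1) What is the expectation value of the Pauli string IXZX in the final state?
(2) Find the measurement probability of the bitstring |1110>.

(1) The observable IXZX averages to 0.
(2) Outcome |1110> occurs with probability 0.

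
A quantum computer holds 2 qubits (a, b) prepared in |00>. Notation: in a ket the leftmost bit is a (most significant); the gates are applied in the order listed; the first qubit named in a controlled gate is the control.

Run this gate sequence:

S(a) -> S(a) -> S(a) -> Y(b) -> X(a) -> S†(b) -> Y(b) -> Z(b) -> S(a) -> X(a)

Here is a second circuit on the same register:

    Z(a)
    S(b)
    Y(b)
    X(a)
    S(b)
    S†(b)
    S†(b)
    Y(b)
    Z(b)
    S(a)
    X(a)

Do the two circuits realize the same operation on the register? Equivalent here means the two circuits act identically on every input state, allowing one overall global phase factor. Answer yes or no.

No, they are not equivalent — no single phase factor reconciles the two unitaries.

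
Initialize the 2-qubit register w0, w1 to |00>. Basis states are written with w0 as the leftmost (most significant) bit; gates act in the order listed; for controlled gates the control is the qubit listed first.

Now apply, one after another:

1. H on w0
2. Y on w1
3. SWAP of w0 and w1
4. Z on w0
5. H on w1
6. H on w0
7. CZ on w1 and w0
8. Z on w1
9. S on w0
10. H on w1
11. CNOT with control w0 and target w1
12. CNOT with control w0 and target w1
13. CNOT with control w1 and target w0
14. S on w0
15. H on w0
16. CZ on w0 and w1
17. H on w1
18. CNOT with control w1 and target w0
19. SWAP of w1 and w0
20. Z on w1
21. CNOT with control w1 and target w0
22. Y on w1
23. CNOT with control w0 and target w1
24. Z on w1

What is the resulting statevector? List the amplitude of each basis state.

After the circuit, the state carries amplitude 1/2 on |00>, -1/2 on |01>, -I/2 on |10>, -I/2 on |11>.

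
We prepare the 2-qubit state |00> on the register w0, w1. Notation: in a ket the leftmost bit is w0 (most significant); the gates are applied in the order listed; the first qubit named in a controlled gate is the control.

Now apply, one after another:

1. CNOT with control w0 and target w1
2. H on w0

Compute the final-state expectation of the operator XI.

In the final state, XI has expectation 1.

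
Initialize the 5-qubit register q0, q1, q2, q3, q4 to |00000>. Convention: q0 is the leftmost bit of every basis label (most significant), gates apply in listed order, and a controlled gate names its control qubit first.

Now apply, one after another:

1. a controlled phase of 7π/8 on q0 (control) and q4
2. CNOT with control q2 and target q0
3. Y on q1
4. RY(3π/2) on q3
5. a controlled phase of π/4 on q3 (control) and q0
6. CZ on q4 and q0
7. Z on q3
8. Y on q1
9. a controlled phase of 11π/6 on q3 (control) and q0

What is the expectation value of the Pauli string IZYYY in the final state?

In the final state, IZYYY has expectation 0.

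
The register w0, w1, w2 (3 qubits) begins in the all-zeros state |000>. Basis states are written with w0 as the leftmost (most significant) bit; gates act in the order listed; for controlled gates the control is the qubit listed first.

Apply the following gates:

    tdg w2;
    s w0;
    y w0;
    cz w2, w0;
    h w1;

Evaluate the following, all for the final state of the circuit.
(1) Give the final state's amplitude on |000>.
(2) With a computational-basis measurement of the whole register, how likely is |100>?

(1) |000> carries amplitude 0 in the final state.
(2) Outcome |100> occurs with probability 1/2.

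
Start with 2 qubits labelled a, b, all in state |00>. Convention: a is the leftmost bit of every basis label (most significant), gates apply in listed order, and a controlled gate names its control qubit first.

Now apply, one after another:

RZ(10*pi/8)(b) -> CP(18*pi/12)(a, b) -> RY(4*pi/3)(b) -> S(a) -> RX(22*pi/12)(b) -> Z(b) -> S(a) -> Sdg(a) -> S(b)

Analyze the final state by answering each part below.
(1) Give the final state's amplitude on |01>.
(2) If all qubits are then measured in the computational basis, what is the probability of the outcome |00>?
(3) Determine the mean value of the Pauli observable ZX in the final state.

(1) The final state's coefficient on |01> equals (-sqrt(6) + sqrt(2) - 3*sqrt(2)*I - sqrt(6)*I)*exp(3*I*pi/8)/8.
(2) The probability of measuring |00> is 1/2 - sqrt(3)/8.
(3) In the final state, ZX has expectation -1/4.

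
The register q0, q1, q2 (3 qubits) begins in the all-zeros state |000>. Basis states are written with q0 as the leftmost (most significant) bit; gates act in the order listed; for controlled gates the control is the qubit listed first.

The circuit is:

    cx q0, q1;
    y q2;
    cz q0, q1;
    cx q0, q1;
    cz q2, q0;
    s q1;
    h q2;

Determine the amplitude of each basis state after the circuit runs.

The final amplitudes are sqrt(2)*I/2 on |000>, -sqrt(2)*I/2 on |001>, and 0 on every other basis state.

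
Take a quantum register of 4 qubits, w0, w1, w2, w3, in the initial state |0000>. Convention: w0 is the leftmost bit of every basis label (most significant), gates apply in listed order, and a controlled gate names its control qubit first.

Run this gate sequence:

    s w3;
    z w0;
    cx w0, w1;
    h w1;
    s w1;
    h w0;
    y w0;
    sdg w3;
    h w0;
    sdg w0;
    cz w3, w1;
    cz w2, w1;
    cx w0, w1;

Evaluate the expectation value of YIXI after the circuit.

The observable YIXI averages to 0.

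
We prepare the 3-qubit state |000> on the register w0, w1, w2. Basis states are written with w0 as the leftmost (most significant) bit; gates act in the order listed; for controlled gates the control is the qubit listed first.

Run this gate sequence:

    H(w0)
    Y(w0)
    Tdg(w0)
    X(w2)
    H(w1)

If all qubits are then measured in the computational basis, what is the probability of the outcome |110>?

Outcome |110> occurs with probability 0.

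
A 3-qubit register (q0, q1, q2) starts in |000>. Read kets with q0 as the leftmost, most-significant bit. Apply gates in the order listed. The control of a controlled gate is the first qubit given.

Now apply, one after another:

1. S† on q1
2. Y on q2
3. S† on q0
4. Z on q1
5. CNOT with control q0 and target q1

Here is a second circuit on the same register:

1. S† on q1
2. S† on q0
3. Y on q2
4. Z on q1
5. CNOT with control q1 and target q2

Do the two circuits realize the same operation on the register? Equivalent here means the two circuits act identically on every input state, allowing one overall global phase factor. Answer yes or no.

No: there is an input state on which the two circuits produce genuinely different outputs (not merely differing by a phase).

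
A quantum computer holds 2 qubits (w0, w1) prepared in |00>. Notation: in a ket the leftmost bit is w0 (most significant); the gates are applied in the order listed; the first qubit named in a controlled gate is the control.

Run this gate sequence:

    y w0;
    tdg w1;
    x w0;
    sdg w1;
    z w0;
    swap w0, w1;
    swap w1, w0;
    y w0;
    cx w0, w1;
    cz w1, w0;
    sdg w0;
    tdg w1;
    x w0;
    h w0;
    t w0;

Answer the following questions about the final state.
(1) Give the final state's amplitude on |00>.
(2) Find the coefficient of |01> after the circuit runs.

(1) The amplitude on |00> is 0.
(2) The final state's coefficient on |01> equals -sqrt(2)*exp(I*pi/4)/2.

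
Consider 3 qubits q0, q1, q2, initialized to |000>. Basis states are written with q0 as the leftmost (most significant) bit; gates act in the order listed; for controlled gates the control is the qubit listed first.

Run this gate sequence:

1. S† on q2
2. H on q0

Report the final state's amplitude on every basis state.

After the circuit, the state carries amplitude sqrt(2)/2 on |000>, sqrt(2)/2 on |100>, and 0 on every other basis state.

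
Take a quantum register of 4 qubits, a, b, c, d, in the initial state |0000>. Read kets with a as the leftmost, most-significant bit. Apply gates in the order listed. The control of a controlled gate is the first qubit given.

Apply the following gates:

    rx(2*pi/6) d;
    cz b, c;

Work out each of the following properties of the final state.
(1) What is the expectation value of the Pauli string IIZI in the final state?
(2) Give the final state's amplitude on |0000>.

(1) The observable IIZI averages to 1.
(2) The amplitude on |0000> is sqrt(3)/2.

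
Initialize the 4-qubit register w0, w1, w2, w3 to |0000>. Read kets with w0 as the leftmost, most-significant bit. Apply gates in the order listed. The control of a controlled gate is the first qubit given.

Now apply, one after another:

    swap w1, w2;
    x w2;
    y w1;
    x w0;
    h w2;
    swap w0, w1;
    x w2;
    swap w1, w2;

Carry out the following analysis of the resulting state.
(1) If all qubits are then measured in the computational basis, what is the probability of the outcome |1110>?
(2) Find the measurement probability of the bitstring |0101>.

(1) Outcome |1110> occurs with probability 1/2.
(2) Outcome |0101> occurs with probability 0.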